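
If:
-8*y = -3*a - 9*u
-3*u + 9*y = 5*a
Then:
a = 19*y/12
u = 13*y/36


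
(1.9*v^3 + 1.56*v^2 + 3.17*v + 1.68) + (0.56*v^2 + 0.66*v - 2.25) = 1.9*v^3 + 2.12*v^2 + 3.83*v - 0.57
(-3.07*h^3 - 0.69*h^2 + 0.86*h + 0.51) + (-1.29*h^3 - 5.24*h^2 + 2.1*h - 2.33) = -4.36*h^3 - 5.93*h^2 + 2.96*h - 1.82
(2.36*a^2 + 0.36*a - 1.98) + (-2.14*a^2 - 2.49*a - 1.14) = 0.22*a^2 - 2.13*a - 3.12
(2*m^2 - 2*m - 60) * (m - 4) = 2*m^3 - 10*m^2 - 52*m + 240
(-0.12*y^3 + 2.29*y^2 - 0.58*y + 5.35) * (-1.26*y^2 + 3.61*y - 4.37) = 0.1512*y^5 - 3.3186*y^4 + 9.5221*y^3 - 18.8421*y^2 + 21.8481*y - 23.3795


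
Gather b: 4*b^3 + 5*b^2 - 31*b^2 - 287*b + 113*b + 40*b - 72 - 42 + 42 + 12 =4*b^3 - 26*b^2 - 134*b - 60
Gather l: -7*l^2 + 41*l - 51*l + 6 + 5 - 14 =-7*l^2 - 10*l - 3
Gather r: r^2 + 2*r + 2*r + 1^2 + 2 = r^2 + 4*r + 3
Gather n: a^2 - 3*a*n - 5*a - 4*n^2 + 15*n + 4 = a^2 - 5*a - 4*n^2 + n*(15 - 3*a) + 4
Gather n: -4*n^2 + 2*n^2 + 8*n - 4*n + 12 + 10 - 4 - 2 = -2*n^2 + 4*n + 16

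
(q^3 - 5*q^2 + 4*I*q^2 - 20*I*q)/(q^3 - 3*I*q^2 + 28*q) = (q - 5)/(q - 7*I)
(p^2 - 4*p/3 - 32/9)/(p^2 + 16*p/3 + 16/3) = (p - 8/3)/(p + 4)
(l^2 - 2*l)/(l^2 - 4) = l/(l + 2)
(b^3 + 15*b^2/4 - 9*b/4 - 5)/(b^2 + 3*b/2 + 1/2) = (4*b^2 + 11*b - 20)/(2*(2*b + 1))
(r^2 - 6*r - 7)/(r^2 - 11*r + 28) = (r + 1)/(r - 4)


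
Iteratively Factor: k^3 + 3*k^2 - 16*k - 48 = (k - 4)*(k^2 + 7*k + 12) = (k - 4)*(k + 3)*(k + 4)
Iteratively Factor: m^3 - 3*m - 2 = (m + 1)*(m^2 - m - 2) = (m - 2)*(m + 1)*(m + 1)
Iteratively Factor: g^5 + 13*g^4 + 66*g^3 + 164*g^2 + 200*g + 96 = (g + 2)*(g^4 + 11*g^3 + 44*g^2 + 76*g + 48) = (g + 2)^2*(g^3 + 9*g^2 + 26*g + 24) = (g + 2)^2*(g + 4)*(g^2 + 5*g + 6) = (g + 2)^2*(g + 3)*(g + 4)*(g + 2)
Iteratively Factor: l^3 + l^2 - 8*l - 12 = (l - 3)*(l^2 + 4*l + 4) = (l - 3)*(l + 2)*(l + 2)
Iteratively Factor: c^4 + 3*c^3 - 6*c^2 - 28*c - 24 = (c + 2)*(c^3 + c^2 - 8*c - 12) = (c + 2)^2*(c^2 - c - 6) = (c - 3)*(c + 2)^2*(c + 2)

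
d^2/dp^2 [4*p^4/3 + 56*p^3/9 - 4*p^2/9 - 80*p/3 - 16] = 16*p^2 + 112*p/3 - 8/9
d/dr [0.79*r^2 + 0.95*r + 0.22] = 1.58*r + 0.95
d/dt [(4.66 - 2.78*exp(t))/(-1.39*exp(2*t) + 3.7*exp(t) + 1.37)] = (-3.8642*exp(2*t) + 12.9548*exp(t) - 21.0506)*exp(t)/(1.9321*exp(4*t) - 10.286*exp(3*t) + 9.8814*exp(2*t) + 10.138*exp(t) + 1.8769)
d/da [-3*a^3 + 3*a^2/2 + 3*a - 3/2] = -9*a^2 + 3*a + 3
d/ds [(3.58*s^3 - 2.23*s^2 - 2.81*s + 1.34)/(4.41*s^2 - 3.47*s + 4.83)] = (15.7878*s^4 - 24.8452*s^3 + 72.0044*s^2 - 33.3606*s - 8.9225)/(19.4481*s^4 - 30.6054*s^3 + 54.6415*s^2 - 33.5202*s + 23.3289)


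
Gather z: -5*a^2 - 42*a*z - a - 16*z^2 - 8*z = -5*a^2 - a - 16*z^2 + z*(-42*a - 8)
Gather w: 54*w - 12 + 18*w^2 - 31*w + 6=18*w^2 + 23*w - 6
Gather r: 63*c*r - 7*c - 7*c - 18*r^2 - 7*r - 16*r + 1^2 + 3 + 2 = -14*c - 18*r^2 + r*(63*c - 23) + 6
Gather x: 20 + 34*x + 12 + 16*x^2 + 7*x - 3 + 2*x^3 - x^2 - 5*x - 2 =2*x^3 + 15*x^2 + 36*x + 27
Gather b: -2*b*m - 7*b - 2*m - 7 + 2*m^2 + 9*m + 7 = b*(-2*m - 7) + 2*m^2 + 7*m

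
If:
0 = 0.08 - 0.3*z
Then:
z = 0.27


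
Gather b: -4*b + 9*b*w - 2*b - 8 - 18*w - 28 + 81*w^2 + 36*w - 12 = b*(9*w - 6) + 81*w^2 + 18*w - 48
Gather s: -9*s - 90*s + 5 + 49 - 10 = 44 - 99*s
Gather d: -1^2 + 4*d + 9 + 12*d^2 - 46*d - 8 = 12*d^2 - 42*d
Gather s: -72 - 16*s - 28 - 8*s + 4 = -24*s - 96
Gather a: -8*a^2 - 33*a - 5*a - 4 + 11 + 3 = -8*a^2 - 38*a + 10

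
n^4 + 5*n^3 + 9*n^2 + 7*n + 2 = (n + 1)^3*(n + 2)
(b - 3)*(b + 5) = b^2 + 2*b - 15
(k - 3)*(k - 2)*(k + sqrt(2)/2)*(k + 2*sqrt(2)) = k^4 - 5*k^3 + 5*sqrt(2)*k^3/2 - 25*sqrt(2)*k^2/2 + 8*k^2 - 10*k + 15*sqrt(2)*k + 12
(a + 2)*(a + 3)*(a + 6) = a^3 + 11*a^2 + 36*a + 36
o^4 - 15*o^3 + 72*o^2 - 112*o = o*(o - 7)*(o - 4)^2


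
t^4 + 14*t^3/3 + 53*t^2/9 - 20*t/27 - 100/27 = (t - 2/3)*(t + 5/3)^2*(t + 2)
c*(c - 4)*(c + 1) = c^3 - 3*c^2 - 4*c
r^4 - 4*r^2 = r^2*(r - 2)*(r + 2)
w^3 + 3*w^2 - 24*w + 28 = (w - 2)^2*(w + 7)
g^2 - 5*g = g*(g - 5)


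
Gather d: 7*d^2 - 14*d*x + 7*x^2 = 7*d^2 - 14*d*x + 7*x^2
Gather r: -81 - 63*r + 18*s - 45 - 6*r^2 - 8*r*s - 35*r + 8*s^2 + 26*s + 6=-6*r^2 + r*(-8*s - 98) + 8*s^2 + 44*s - 120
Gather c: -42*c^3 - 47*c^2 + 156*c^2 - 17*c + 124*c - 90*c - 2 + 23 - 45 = -42*c^3 + 109*c^2 + 17*c - 24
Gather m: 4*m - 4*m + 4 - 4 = 0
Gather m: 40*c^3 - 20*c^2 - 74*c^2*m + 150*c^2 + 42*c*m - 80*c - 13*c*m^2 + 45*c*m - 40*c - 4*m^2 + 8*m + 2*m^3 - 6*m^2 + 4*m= 40*c^3 + 130*c^2 - 120*c + 2*m^3 + m^2*(-13*c - 10) + m*(-74*c^2 + 87*c + 12)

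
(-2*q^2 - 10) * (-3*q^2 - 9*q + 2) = 6*q^4 + 18*q^3 + 26*q^2 + 90*q - 20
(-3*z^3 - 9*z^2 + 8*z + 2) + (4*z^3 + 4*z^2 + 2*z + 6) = z^3 - 5*z^2 + 10*z + 8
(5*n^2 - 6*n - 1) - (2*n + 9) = 5*n^2 - 8*n - 10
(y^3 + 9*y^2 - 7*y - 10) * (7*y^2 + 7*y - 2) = 7*y^5 + 70*y^4 + 12*y^3 - 137*y^2 - 56*y + 20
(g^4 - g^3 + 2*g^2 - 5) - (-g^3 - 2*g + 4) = g^4 + 2*g^2 + 2*g - 9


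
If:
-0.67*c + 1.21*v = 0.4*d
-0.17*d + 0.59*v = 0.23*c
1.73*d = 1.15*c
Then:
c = 0.00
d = 0.00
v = 0.00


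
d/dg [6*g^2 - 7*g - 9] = 12*g - 7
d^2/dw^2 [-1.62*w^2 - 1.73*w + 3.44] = -3.24000000000000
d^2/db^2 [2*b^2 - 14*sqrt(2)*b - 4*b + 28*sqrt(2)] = 4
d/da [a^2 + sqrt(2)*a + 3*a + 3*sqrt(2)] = 2*a + sqrt(2) + 3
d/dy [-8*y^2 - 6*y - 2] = -16*y - 6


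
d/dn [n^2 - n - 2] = 2*n - 1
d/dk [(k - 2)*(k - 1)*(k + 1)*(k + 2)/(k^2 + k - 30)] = (2*k^5 + 3*k^4 - 120*k^3 - 5*k^2 + 292*k - 4)/(k^4 + 2*k^3 - 59*k^2 - 60*k + 900)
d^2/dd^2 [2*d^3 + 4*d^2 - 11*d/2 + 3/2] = 12*d + 8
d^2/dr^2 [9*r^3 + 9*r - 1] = 54*r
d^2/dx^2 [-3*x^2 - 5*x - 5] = -6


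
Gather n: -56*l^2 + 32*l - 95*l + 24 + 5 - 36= -56*l^2 - 63*l - 7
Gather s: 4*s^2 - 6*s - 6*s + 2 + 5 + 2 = 4*s^2 - 12*s + 9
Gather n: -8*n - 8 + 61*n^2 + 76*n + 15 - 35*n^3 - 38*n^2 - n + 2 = -35*n^3 + 23*n^2 + 67*n + 9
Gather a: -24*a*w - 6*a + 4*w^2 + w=a*(-24*w - 6) + 4*w^2 + w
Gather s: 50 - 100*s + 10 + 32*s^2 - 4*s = 32*s^2 - 104*s + 60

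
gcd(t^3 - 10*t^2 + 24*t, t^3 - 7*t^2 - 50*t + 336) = t - 6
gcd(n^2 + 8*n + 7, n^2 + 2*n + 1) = n + 1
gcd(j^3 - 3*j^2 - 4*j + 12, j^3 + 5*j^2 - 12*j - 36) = j^2 - j - 6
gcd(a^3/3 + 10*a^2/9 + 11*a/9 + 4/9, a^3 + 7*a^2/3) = 1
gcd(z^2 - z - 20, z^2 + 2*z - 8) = z + 4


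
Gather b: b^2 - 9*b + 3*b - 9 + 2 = b^2 - 6*b - 7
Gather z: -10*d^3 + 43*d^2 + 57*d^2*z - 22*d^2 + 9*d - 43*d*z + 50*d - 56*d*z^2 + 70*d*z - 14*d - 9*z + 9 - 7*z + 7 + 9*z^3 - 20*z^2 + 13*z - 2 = -10*d^3 + 21*d^2 + 45*d + 9*z^3 + z^2*(-56*d - 20) + z*(57*d^2 + 27*d - 3) + 14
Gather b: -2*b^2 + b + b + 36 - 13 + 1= -2*b^2 + 2*b + 24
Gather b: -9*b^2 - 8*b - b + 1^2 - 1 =-9*b^2 - 9*b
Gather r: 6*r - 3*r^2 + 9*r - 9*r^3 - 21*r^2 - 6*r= -9*r^3 - 24*r^2 + 9*r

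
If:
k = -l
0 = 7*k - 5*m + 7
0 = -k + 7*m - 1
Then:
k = -1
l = 1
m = 0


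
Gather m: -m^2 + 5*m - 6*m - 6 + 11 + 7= -m^2 - m + 12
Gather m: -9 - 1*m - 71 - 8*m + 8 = -9*m - 72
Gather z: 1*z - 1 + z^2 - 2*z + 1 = z^2 - z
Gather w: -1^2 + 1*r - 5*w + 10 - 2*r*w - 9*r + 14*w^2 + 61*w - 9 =-8*r + 14*w^2 + w*(56 - 2*r)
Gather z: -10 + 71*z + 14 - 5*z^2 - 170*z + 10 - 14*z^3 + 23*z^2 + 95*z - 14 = -14*z^3 + 18*z^2 - 4*z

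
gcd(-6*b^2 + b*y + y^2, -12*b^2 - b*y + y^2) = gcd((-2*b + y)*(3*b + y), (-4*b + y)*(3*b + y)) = 3*b + y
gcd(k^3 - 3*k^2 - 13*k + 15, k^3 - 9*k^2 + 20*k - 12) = k - 1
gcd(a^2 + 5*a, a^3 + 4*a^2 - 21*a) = a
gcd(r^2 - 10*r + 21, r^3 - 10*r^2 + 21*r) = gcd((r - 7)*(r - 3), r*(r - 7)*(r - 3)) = r^2 - 10*r + 21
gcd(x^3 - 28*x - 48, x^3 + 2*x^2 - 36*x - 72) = x^2 - 4*x - 12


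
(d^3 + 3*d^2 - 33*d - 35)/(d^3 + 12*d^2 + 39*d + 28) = (d - 5)/(d + 4)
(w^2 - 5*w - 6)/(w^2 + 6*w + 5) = (w - 6)/(w + 5)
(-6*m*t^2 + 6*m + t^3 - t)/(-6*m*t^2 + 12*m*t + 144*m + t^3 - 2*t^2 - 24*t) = (t^2 - 1)/(t^2 - 2*t - 24)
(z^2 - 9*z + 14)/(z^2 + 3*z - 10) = (z - 7)/(z + 5)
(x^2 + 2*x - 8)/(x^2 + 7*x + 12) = (x - 2)/(x + 3)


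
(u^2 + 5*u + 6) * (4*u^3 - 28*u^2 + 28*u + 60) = 4*u^5 - 8*u^4 - 88*u^3 + 32*u^2 + 468*u + 360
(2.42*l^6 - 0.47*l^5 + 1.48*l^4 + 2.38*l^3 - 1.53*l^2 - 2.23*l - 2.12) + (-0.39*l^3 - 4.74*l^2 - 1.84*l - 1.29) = 2.42*l^6 - 0.47*l^5 + 1.48*l^4 + 1.99*l^3 - 6.27*l^2 - 4.07*l - 3.41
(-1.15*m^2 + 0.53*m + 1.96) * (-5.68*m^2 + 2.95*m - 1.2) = 6.532*m^4 - 6.4029*m^3 - 8.1893*m^2 + 5.146*m - 2.352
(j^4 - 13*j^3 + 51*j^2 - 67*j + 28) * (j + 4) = j^5 - 9*j^4 - j^3 + 137*j^2 - 240*j + 112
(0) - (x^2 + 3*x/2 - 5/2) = -x^2 - 3*x/2 + 5/2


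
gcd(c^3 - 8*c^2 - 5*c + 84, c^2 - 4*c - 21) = c^2 - 4*c - 21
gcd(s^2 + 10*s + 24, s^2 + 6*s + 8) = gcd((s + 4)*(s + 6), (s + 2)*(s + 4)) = s + 4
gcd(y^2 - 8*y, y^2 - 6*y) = y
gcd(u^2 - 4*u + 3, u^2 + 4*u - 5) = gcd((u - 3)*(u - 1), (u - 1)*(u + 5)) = u - 1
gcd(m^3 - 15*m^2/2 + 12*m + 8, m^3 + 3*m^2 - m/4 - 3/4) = m + 1/2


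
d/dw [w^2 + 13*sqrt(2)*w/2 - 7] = 2*w + 13*sqrt(2)/2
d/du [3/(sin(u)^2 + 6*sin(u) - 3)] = -6*(sin(u) + 3)*cos(u)/(sin(u)^2 + 6*sin(u) - 3)^2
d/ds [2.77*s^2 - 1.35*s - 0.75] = 5.54*s - 1.35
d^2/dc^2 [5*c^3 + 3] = 30*c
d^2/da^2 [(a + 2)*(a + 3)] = 2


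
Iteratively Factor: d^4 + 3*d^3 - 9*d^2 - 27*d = (d - 3)*(d^3 + 6*d^2 + 9*d) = d*(d - 3)*(d^2 + 6*d + 9) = d*(d - 3)*(d + 3)*(d + 3)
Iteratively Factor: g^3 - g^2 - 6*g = (g + 2)*(g^2 - 3*g) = (g - 3)*(g + 2)*(g)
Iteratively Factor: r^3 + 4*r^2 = (r)*(r^2 + 4*r) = r^2*(r + 4)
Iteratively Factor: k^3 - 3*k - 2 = (k + 1)*(k^2 - k - 2) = (k - 2)*(k + 1)*(k + 1)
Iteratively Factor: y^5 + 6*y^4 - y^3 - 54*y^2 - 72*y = (y)*(y^4 + 6*y^3 - y^2 - 54*y - 72) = y*(y + 3)*(y^3 + 3*y^2 - 10*y - 24) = y*(y - 3)*(y + 3)*(y^2 + 6*y + 8) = y*(y - 3)*(y + 2)*(y + 3)*(y + 4)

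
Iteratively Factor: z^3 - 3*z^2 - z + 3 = (z - 1)*(z^2 - 2*z - 3) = (z - 1)*(z + 1)*(z - 3)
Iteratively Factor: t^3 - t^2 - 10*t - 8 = (t + 2)*(t^2 - 3*t - 4) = (t - 4)*(t + 2)*(t + 1)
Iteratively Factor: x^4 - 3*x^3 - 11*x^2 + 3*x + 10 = (x - 1)*(x^3 - 2*x^2 - 13*x - 10) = (x - 5)*(x - 1)*(x^2 + 3*x + 2) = (x - 5)*(x - 1)*(x + 1)*(x + 2)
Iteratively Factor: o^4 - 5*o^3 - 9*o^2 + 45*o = (o - 5)*(o^3 - 9*o) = (o - 5)*(o - 3)*(o^2 + 3*o) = o*(o - 5)*(o - 3)*(o + 3)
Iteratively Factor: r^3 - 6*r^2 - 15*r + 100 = (r - 5)*(r^2 - r - 20) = (r - 5)*(r + 4)*(r - 5)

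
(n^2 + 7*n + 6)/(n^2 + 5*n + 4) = (n + 6)/(n + 4)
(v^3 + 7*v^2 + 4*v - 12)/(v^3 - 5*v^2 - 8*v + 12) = (v + 6)/(v - 6)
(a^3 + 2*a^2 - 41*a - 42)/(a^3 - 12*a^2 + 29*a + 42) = (a + 7)/(a - 7)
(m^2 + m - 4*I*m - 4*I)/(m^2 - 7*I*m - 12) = (m + 1)/(m - 3*I)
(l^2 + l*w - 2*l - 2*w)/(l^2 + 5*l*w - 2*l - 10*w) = (l + w)/(l + 5*w)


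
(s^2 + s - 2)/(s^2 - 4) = (s - 1)/(s - 2)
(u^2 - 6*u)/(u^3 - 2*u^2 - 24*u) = 1/(u + 4)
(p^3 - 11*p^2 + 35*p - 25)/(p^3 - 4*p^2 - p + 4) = (p^2 - 10*p + 25)/(p^2 - 3*p - 4)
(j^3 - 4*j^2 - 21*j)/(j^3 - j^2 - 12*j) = (j - 7)/(j - 4)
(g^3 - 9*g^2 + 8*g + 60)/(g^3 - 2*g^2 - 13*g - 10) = (g - 6)/(g + 1)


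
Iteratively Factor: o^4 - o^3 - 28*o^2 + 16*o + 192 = (o + 3)*(o^3 - 4*o^2 - 16*o + 64) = (o + 3)*(o + 4)*(o^2 - 8*o + 16) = (o - 4)*(o + 3)*(o + 4)*(o - 4)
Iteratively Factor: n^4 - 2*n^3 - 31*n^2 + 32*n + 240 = (n - 5)*(n^3 + 3*n^2 - 16*n - 48) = (n - 5)*(n + 4)*(n^2 - n - 12) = (n - 5)*(n + 3)*(n + 4)*(n - 4)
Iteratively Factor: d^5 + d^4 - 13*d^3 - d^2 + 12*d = (d - 1)*(d^4 + 2*d^3 - 11*d^2 - 12*d) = d*(d - 1)*(d^3 + 2*d^2 - 11*d - 12) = d*(d - 1)*(d + 1)*(d^2 + d - 12) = d*(d - 3)*(d - 1)*(d + 1)*(d + 4)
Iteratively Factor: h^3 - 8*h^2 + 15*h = (h - 5)*(h^2 - 3*h) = (h - 5)*(h - 3)*(h)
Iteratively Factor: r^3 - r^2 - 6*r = (r + 2)*(r^2 - 3*r) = r*(r + 2)*(r - 3)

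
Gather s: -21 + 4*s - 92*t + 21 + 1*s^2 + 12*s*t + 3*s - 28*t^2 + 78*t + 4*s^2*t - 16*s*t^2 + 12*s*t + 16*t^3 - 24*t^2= s^2*(4*t + 1) + s*(-16*t^2 + 24*t + 7) + 16*t^3 - 52*t^2 - 14*t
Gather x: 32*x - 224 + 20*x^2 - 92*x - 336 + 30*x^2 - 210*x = 50*x^2 - 270*x - 560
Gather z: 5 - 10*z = 5 - 10*z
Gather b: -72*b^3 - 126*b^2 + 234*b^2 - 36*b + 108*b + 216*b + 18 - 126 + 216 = -72*b^3 + 108*b^2 + 288*b + 108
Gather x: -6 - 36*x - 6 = -36*x - 12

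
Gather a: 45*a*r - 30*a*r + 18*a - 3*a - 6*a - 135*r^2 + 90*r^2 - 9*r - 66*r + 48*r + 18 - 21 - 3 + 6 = a*(15*r + 9) - 45*r^2 - 27*r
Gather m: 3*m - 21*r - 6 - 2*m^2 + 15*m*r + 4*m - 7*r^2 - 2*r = -2*m^2 + m*(15*r + 7) - 7*r^2 - 23*r - 6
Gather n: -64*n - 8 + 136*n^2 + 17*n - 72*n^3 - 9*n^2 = -72*n^3 + 127*n^2 - 47*n - 8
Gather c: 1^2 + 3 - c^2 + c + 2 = -c^2 + c + 6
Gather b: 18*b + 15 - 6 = 18*b + 9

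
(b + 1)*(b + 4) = b^2 + 5*b + 4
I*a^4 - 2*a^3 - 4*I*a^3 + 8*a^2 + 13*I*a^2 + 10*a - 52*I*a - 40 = (a - 4)*(a - 2*I)*(a + 5*I)*(I*a + 1)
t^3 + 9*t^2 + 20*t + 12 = (t + 1)*(t + 2)*(t + 6)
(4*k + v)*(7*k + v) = 28*k^2 + 11*k*v + v^2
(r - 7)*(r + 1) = r^2 - 6*r - 7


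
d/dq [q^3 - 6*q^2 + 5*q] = 3*q^2 - 12*q + 5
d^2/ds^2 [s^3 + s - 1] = 6*s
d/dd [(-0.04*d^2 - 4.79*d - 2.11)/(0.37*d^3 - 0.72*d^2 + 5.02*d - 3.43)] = (0.0148*d^4 + 3.5446*d^3 - 1.3075*d^2 - 2.764*d + 27.0219)/(0.1369*d^6 - 0.5328*d^5 + 4.2332*d^4 - 9.767*d^3 + 30.1396*d^2 - 34.4372*d + 11.7649)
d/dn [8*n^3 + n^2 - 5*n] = 24*n^2 + 2*n - 5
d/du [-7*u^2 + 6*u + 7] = 6 - 14*u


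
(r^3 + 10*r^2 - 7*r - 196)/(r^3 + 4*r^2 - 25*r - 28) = (r + 7)/(r + 1)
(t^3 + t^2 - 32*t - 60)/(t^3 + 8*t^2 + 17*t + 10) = (t - 6)/(t + 1)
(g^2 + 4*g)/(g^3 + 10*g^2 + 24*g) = 1/(g + 6)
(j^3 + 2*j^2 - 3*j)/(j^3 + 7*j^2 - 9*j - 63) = j*(j - 1)/(j^2 + 4*j - 21)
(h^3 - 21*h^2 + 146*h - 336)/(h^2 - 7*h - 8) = (h^2 - 13*h + 42)/(h + 1)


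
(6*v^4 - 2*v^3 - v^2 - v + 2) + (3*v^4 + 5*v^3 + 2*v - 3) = 9*v^4 + 3*v^3 - v^2 + v - 1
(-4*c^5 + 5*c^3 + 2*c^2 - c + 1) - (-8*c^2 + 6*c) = -4*c^5 + 5*c^3 + 10*c^2 - 7*c + 1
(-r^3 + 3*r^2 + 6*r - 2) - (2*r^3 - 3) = -3*r^3 + 3*r^2 + 6*r + 1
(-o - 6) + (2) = -o - 4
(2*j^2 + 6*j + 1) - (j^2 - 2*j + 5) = j^2 + 8*j - 4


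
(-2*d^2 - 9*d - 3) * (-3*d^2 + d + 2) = 6*d^4 + 25*d^3 - 4*d^2 - 21*d - 6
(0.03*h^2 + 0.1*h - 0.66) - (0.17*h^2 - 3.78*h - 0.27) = -0.14*h^2 + 3.88*h - 0.39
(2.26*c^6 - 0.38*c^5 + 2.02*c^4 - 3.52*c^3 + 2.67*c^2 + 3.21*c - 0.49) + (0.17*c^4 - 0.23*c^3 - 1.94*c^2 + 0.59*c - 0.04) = 2.26*c^6 - 0.38*c^5 + 2.19*c^4 - 3.75*c^3 + 0.73*c^2 + 3.8*c - 0.53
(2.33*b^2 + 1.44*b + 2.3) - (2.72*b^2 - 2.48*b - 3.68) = -0.39*b^2 + 3.92*b + 5.98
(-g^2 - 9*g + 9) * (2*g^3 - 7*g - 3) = -2*g^5 - 18*g^4 + 25*g^3 + 66*g^2 - 36*g - 27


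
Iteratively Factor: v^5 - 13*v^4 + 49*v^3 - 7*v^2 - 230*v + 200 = (v - 5)*(v^4 - 8*v^3 + 9*v^2 + 38*v - 40) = (v - 5)*(v - 1)*(v^3 - 7*v^2 + 2*v + 40) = (v - 5)*(v - 4)*(v - 1)*(v^2 - 3*v - 10) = (v - 5)*(v - 4)*(v - 1)*(v + 2)*(v - 5)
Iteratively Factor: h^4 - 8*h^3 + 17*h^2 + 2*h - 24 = (h - 4)*(h^3 - 4*h^2 + h + 6) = (h - 4)*(h - 2)*(h^2 - 2*h - 3) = (h - 4)*(h - 2)*(h + 1)*(h - 3)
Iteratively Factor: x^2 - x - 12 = (x + 3)*(x - 4)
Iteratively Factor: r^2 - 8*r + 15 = (r - 5)*(r - 3)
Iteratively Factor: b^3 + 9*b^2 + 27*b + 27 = (b + 3)*(b^2 + 6*b + 9) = (b + 3)^2*(b + 3)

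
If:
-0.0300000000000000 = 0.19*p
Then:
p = -0.16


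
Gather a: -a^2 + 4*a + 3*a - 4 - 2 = -a^2 + 7*a - 6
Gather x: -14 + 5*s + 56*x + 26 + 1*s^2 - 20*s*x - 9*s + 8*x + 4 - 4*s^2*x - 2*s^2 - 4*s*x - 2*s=-s^2 - 6*s + x*(-4*s^2 - 24*s + 64) + 16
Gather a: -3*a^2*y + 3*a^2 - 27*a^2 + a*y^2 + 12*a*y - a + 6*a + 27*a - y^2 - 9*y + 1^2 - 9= a^2*(-3*y - 24) + a*(y^2 + 12*y + 32) - y^2 - 9*y - 8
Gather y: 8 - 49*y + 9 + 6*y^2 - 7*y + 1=6*y^2 - 56*y + 18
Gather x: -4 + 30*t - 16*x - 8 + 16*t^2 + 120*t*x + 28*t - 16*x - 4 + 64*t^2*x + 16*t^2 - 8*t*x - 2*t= 32*t^2 + 56*t + x*(64*t^2 + 112*t - 32) - 16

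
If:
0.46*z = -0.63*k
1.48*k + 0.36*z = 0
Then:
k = 0.00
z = 0.00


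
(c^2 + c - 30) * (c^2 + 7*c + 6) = c^4 + 8*c^3 - 17*c^2 - 204*c - 180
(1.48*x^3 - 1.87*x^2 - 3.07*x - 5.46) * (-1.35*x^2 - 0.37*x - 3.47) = -1.998*x^5 + 1.9769*x^4 - 0.2992*x^3 + 14.9958*x^2 + 12.6731*x + 18.9462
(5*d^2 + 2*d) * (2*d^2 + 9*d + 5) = 10*d^4 + 49*d^3 + 43*d^2 + 10*d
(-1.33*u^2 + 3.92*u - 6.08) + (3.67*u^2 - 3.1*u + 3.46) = 2.34*u^2 + 0.82*u - 2.62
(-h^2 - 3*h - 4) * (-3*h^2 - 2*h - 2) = 3*h^4 + 11*h^3 + 20*h^2 + 14*h + 8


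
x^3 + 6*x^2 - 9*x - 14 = (x - 2)*(x + 1)*(x + 7)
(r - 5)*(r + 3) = r^2 - 2*r - 15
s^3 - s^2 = s^2*(s - 1)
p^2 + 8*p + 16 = (p + 4)^2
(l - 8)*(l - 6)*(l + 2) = l^3 - 12*l^2 + 20*l + 96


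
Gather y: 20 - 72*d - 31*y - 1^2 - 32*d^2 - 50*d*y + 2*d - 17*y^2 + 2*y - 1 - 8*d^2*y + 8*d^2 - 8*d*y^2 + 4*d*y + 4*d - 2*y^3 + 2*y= -24*d^2 - 66*d - 2*y^3 + y^2*(-8*d - 17) + y*(-8*d^2 - 46*d - 27) + 18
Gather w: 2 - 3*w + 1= 3 - 3*w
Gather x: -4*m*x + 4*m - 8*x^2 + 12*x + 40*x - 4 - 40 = 4*m - 8*x^2 + x*(52 - 4*m) - 44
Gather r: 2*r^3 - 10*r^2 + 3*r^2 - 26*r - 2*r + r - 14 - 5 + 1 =2*r^3 - 7*r^2 - 27*r - 18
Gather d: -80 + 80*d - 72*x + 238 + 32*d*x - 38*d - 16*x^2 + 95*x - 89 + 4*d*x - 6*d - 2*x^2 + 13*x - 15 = d*(36*x + 36) - 18*x^2 + 36*x + 54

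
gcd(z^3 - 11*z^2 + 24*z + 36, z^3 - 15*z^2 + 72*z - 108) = z^2 - 12*z + 36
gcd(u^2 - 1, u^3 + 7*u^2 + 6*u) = u + 1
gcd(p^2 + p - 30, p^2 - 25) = p - 5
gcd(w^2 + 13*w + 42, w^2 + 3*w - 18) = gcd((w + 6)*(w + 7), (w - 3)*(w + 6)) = w + 6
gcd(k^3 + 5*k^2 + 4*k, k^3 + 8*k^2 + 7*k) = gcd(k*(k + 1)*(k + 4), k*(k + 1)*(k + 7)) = k^2 + k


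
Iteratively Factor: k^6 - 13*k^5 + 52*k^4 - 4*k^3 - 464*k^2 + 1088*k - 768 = (k - 4)*(k^5 - 9*k^4 + 16*k^3 + 60*k^2 - 224*k + 192) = (k - 4)*(k - 2)*(k^4 - 7*k^3 + 2*k^2 + 64*k - 96) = (k - 4)^2*(k - 2)*(k^3 - 3*k^2 - 10*k + 24) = (k - 4)^3*(k - 2)*(k^2 + k - 6) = (k - 4)^3*(k - 2)*(k + 3)*(k - 2)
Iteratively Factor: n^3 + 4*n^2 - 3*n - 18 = (n - 2)*(n^2 + 6*n + 9) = (n - 2)*(n + 3)*(n + 3)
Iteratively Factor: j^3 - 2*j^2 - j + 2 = (j - 2)*(j^2 - 1) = (j - 2)*(j + 1)*(j - 1)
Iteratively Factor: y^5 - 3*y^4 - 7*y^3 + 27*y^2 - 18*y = (y)*(y^4 - 3*y^3 - 7*y^2 + 27*y - 18) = y*(y - 2)*(y^3 - y^2 - 9*y + 9) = y*(y - 2)*(y + 3)*(y^2 - 4*y + 3) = y*(y - 2)*(y - 1)*(y + 3)*(y - 3)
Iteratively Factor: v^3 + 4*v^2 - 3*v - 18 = (v - 2)*(v^2 + 6*v + 9) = (v - 2)*(v + 3)*(v + 3)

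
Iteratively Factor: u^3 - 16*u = (u - 4)*(u^2 + 4*u) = (u - 4)*(u + 4)*(u)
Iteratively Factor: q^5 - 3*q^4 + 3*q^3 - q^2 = (q - 1)*(q^4 - 2*q^3 + q^2) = (q - 1)^2*(q^3 - q^2) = q*(q - 1)^2*(q^2 - q) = q^2*(q - 1)^2*(q - 1)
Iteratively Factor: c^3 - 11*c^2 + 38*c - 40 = (c - 2)*(c^2 - 9*c + 20) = (c - 5)*(c - 2)*(c - 4)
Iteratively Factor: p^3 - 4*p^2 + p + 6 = (p + 1)*(p^2 - 5*p + 6) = (p - 2)*(p + 1)*(p - 3)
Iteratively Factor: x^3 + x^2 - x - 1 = (x - 1)*(x^2 + 2*x + 1) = (x - 1)*(x + 1)*(x + 1)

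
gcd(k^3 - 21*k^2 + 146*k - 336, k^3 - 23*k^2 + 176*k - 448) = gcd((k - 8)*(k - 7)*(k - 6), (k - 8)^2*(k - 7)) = k^2 - 15*k + 56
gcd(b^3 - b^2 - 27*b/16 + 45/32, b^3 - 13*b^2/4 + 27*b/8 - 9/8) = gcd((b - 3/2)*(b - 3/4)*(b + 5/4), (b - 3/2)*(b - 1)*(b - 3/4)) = b^2 - 9*b/4 + 9/8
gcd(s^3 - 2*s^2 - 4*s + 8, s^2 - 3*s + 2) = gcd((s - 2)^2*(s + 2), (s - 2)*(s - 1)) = s - 2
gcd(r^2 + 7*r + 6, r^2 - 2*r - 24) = 1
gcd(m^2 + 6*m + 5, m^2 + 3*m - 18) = 1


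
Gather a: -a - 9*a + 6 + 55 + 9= 70 - 10*a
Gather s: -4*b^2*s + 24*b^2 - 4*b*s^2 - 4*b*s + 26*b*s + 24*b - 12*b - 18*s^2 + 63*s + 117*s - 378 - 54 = 24*b^2 + 12*b + s^2*(-4*b - 18) + s*(-4*b^2 + 22*b + 180) - 432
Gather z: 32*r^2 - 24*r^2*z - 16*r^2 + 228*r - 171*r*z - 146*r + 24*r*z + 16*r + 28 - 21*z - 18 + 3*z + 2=16*r^2 + 98*r + z*(-24*r^2 - 147*r - 18) + 12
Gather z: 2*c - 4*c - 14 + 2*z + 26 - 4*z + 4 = -2*c - 2*z + 16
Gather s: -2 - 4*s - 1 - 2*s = -6*s - 3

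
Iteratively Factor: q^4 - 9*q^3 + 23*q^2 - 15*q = (q - 1)*(q^3 - 8*q^2 + 15*q) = (q - 3)*(q - 1)*(q^2 - 5*q) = q*(q - 3)*(q - 1)*(q - 5)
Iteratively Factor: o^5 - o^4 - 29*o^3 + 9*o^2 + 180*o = (o + 4)*(o^4 - 5*o^3 - 9*o^2 + 45*o) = (o - 5)*(o + 4)*(o^3 - 9*o) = o*(o - 5)*(o + 4)*(o^2 - 9) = o*(o - 5)*(o + 3)*(o + 4)*(o - 3)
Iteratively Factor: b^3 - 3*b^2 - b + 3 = (b - 1)*(b^2 - 2*b - 3) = (b - 1)*(b + 1)*(b - 3)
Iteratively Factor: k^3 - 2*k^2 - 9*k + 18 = (k - 3)*(k^2 + k - 6) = (k - 3)*(k + 3)*(k - 2)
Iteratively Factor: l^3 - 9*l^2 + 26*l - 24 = (l - 4)*(l^2 - 5*l + 6) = (l - 4)*(l - 2)*(l - 3)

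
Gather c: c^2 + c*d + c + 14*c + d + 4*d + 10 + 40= c^2 + c*(d + 15) + 5*d + 50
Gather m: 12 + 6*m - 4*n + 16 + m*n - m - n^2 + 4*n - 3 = m*(n + 5) - n^2 + 25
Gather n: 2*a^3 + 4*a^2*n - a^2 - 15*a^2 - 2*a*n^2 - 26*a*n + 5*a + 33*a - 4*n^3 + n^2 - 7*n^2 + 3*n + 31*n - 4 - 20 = 2*a^3 - 16*a^2 + 38*a - 4*n^3 + n^2*(-2*a - 6) + n*(4*a^2 - 26*a + 34) - 24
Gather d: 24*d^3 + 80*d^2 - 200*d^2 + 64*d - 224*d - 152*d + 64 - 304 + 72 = 24*d^3 - 120*d^2 - 312*d - 168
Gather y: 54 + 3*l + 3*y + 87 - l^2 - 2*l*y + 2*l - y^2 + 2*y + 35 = -l^2 + 5*l - y^2 + y*(5 - 2*l) + 176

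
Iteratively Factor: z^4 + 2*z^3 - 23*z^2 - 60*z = (z + 3)*(z^3 - z^2 - 20*z) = (z + 3)*(z + 4)*(z^2 - 5*z) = z*(z + 3)*(z + 4)*(z - 5)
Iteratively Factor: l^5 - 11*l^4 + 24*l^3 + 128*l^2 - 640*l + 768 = (l - 3)*(l^4 - 8*l^3 + 128*l - 256) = (l - 4)*(l - 3)*(l^3 - 4*l^2 - 16*l + 64) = (l - 4)^2*(l - 3)*(l^2 - 16) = (l - 4)^3*(l - 3)*(l + 4)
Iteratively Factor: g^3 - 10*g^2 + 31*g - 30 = (g - 5)*(g^2 - 5*g + 6) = (g - 5)*(g - 3)*(g - 2)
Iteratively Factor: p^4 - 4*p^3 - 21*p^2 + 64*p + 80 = (p - 4)*(p^3 - 21*p - 20) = (p - 4)*(p + 1)*(p^2 - p - 20) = (p - 4)*(p + 1)*(p + 4)*(p - 5)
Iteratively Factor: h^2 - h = (h - 1)*(h)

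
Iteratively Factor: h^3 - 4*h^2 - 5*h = (h + 1)*(h^2 - 5*h) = (h - 5)*(h + 1)*(h)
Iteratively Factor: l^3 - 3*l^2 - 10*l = (l)*(l^2 - 3*l - 10) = l*(l - 5)*(l + 2)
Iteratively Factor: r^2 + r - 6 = (r - 2)*(r + 3)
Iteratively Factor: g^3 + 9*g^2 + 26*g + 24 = (g + 3)*(g^2 + 6*g + 8) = (g + 2)*(g + 3)*(g + 4)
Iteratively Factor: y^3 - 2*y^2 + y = (y)*(y^2 - 2*y + 1) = y*(y - 1)*(y - 1)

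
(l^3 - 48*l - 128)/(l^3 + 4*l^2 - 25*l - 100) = (l^2 - 4*l - 32)/(l^2 - 25)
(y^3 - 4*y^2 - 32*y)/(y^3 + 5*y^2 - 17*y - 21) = y*(y^2 - 4*y - 32)/(y^3 + 5*y^2 - 17*y - 21)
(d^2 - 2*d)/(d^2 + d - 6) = d/(d + 3)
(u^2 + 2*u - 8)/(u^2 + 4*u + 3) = (u^2 + 2*u - 8)/(u^2 + 4*u + 3)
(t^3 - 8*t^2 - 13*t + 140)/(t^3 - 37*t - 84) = (t - 5)/(t + 3)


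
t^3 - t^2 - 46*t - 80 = (t - 8)*(t + 2)*(t + 5)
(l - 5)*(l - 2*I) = l^2 - 5*l - 2*I*l + 10*I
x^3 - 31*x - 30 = (x - 6)*(x + 1)*(x + 5)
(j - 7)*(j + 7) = j^2 - 49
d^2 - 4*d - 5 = (d - 5)*(d + 1)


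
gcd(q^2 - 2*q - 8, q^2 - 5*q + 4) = q - 4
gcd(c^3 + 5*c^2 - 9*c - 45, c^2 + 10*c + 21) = c + 3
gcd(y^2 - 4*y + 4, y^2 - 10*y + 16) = y - 2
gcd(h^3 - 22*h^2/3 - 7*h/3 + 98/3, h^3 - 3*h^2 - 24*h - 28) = h^2 - 5*h - 14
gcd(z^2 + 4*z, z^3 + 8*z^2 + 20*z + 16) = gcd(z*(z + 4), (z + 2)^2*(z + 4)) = z + 4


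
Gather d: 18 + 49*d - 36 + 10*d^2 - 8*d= 10*d^2 + 41*d - 18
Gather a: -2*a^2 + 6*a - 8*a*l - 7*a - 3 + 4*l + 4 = -2*a^2 + a*(-8*l - 1) + 4*l + 1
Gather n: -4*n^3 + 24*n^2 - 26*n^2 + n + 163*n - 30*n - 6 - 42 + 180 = -4*n^3 - 2*n^2 + 134*n + 132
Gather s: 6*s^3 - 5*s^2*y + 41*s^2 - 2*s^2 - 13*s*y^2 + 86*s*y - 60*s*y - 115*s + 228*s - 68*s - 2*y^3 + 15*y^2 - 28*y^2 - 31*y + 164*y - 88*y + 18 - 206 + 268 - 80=6*s^3 + s^2*(39 - 5*y) + s*(-13*y^2 + 26*y + 45) - 2*y^3 - 13*y^2 + 45*y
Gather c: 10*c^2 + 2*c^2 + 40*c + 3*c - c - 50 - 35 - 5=12*c^2 + 42*c - 90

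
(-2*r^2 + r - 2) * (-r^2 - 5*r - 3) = 2*r^4 + 9*r^3 + 3*r^2 + 7*r + 6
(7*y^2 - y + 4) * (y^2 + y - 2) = 7*y^4 + 6*y^3 - 11*y^2 + 6*y - 8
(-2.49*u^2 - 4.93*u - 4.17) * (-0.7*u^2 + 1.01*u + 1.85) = 1.743*u^4 + 0.936099999999999*u^3 - 6.6668*u^2 - 13.3322*u - 7.7145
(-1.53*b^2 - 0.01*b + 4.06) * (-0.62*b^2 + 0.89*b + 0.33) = 0.9486*b^4 - 1.3555*b^3 - 3.031*b^2 + 3.6101*b + 1.3398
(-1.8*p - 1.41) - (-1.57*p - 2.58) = 1.17 - 0.23*p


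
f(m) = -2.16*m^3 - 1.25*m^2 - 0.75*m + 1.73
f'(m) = -6.48*m^2 - 2.5*m - 0.75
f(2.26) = -31.28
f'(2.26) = -39.50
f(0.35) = 1.22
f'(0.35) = -2.42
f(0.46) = 0.91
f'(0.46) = -3.27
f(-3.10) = 56.39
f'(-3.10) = -55.27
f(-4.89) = 228.08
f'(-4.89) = -143.48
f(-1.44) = 6.67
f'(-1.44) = -10.59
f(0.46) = 0.91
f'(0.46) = -3.27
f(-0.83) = 2.73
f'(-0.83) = -3.14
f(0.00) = 1.73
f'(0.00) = -0.75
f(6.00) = -514.33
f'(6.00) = -249.03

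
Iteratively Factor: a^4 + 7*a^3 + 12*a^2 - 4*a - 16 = (a + 2)*(a^3 + 5*a^2 + 2*a - 8) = (a + 2)^2*(a^2 + 3*a - 4) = (a - 1)*(a + 2)^2*(a + 4)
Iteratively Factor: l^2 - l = (l - 1)*(l)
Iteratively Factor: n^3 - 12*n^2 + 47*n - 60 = (n - 4)*(n^2 - 8*n + 15) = (n - 5)*(n - 4)*(n - 3)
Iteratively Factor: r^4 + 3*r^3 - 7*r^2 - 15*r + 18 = (r + 3)*(r^3 - 7*r + 6) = (r + 3)^2*(r^2 - 3*r + 2) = (r - 2)*(r + 3)^2*(r - 1)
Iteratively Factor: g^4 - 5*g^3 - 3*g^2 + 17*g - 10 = (g - 1)*(g^3 - 4*g^2 - 7*g + 10) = (g - 1)^2*(g^2 - 3*g - 10) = (g - 5)*(g - 1)^2*(g + 2)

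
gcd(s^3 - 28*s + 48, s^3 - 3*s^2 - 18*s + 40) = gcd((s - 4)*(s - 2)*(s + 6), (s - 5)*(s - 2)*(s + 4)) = s - 2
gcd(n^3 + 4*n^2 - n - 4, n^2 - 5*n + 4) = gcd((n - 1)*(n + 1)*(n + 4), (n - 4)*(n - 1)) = n - 1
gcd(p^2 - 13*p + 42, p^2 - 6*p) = p - 6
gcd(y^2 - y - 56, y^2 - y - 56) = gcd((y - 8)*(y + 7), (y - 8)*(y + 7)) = y^2 - y - 56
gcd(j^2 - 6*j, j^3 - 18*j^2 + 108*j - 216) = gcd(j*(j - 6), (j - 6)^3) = j - 6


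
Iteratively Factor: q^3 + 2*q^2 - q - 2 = (q - 1)*(q^2 + 3*q + 2) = (q - 1)*(q + 1)*(q + 2)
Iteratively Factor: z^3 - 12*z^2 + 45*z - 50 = (z - 2)*(z^2 - 10*z + 25) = (z - 5)*(z - 2)*(z - 5)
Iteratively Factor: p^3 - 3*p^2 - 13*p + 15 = (p + 3)*(p^2 - 6*p + 5) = (p - 5)*(p + 3)*(p - 1)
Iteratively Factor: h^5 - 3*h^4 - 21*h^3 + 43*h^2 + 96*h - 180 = (h - 5)*(h^4 + 2*h^3 - 11*h^2 - 12*h + 36) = (h - 5)*(h - 2)*(h^3 + 4*h^2 - 3*h - 18) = (h - 5)*(h - 2)^2*(h^2 + 6*h + 9) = (h - 5)*(h - 2)^2*(h + 3)*(h + 3)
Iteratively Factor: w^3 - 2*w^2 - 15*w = (w)*(w^2 - 2*w - 15) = w*(w - 5)*(w + 3)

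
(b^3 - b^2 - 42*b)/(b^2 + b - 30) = b*(b - 7)/(b - 5)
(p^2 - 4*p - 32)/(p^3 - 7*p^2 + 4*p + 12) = (p^2 - 4*p - 32)/(p^3 - 7*p^2 + 4*p + 12)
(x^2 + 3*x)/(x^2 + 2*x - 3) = x/(x - 1)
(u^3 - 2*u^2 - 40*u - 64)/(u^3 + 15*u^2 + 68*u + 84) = (u^2 - 4*u - 32)/(u^2 + 13*u + 42)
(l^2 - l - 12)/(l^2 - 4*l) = (l + 3)/l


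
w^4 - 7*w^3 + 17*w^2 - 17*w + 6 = (w - 3)*(w - 2)*(w - 1)^2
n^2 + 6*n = n*(n + 6)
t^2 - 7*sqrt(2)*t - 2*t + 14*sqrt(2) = (t - 2)*(t - 7*sqrt(2))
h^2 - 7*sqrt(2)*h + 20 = (h - 5*sqrt(2))*(h - 2*sqrt(2))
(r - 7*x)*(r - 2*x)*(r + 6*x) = r^3 - 3*r^2*x - 40*r*x^2 + 84*x^3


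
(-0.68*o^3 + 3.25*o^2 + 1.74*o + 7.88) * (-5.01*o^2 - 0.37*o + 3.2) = 3.4068*o^5 - 16.0309*o^4 - 12.0959*o^3 - 29.7226*o^2 + 2.6524*o + 25.216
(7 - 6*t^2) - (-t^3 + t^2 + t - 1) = t^3 - 7*t^2 - t + 8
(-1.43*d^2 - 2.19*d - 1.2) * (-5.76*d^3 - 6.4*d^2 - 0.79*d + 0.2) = 8.2368*d^5 + 21.7664*d^4 + 22.0577*d^3 + 9.1241*d^2 + 0.51*d - 0.24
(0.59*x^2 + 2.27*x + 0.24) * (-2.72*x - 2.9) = -1.6048*x^3 - 7.8854*x^2 - 7.2358*x - 0.696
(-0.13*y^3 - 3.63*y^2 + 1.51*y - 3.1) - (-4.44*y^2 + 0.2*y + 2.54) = -0.13*y^3 + 0.81*y^2 + 1.31*y - 5.64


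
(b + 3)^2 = b^2 + 6*b + 9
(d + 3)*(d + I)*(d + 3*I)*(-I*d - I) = -I*d^4 + 4*d^3 - 4*I*d^3 + 16*d^2 + 12*d + 12*I*d + 9*I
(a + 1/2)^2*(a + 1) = a^3 + 2*a^2 + 5*a/4 + 1/4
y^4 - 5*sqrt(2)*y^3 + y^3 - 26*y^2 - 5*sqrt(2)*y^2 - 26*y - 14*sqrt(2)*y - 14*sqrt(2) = (y + 1)*(y - 7*sqrt(2))*(y + sqrt(2))^2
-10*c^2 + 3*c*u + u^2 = (-2*c + u)*(5*c + u)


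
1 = 1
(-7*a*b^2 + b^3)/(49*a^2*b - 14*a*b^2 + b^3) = -b/(7*a - b)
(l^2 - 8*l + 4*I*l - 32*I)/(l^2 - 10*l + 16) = (l + 4*I)/(l - 2)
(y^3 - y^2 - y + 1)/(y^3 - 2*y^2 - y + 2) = (y - 1)/(y - 2)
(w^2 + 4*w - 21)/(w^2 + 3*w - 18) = (w + 7)/(w + 6)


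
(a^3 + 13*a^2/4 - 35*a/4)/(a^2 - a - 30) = a*(4*a - 7)/(4*(a - 6))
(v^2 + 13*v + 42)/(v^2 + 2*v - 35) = (v + 6)/(v - 5)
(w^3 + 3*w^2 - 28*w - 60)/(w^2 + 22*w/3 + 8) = 3*(w^2 - 3*w - 10)/(3*w + 4)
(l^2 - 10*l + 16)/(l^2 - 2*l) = (l - 8)/l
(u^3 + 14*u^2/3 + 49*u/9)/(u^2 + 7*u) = (9*u^2 + 42*u + 49)/(9*(u + 7))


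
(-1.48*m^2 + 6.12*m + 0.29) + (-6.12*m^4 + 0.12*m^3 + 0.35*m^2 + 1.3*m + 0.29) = -6.12*m^4 + 0.12*m^3 - 1.13*m^2 + 7.42*m + 0.58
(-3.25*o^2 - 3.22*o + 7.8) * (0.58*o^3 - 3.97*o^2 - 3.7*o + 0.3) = -1.885*o^5 + 11.0349*o^4 + 29.3324*o^3 - 20.027*o^2 - 29.826*o + 2.34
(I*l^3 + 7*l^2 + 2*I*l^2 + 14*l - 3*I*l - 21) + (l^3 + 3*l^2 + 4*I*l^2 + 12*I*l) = l^3 + I*l^3 + 10*l^2 + 6*I*l^2 + 14*l + 9*I*l - 21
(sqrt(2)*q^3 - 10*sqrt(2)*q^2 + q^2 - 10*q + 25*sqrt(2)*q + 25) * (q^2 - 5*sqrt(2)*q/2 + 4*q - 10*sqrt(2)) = sqrt(2)*q^5 - 6*sqrt(2)*q^4 - 4*q^4 - 35*sqrt(2)*q^3/2 + 24*q^3 + 60*q^2 + 115*sqrt(2)*q^2 - 400*q + 75*sqrt(2)*q/2 - 250*sqrt(2)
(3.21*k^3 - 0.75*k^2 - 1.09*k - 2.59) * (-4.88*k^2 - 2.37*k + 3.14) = -15.6648*k^5 - 3.9477*k^4 + 17.1761*k^3 + 12.8675*k^2 + 2.7157*k - 8.1326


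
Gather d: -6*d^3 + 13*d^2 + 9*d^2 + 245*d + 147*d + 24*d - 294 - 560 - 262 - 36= -6*d^3 + 22*d^2 + 416*d - 1152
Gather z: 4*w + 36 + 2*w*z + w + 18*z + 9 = 5*w + z*(2*w + 18) + 45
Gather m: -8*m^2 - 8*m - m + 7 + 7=-8*m^2 - 9*m + 14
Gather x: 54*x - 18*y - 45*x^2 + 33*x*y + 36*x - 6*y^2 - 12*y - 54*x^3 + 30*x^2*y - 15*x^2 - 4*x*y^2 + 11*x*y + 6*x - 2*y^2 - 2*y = -54*x^3 + x^2*(30*y - 60) + x*(-4*y^2 + 44*y + 96) - 8*y^2 - 32*y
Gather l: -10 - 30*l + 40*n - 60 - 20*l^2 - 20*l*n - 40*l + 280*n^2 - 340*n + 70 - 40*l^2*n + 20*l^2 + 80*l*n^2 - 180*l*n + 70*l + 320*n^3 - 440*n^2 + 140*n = -40*l^2*n + l*(80*n^2 - 200*n) + 320*n^3 - 160*n^2 - 160*n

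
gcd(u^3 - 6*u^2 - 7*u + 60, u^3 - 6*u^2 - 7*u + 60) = u^3 - 6*u^2 - 7*u + 60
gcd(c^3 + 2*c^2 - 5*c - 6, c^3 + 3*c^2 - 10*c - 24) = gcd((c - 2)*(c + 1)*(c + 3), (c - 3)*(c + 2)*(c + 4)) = 1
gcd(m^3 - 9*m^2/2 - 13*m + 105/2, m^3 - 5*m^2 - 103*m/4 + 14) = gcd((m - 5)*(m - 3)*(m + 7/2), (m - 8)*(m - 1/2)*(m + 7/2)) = m + 7/2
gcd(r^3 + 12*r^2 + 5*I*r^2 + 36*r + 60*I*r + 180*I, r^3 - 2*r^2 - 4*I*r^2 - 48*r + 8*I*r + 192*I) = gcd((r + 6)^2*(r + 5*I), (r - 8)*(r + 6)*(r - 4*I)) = r + 6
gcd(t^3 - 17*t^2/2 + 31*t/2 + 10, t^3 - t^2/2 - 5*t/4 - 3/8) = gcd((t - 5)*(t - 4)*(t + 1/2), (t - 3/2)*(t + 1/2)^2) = t + 1/2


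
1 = 1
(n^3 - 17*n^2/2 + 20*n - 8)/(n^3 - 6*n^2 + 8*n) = (n^2 - 9*n/2 + 2)/(n*(n - 2))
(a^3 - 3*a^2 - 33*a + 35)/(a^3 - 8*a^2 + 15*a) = (a^3 - 3*a^2 - 33*a + 35)/(a*(a^2 - 8*a + 15))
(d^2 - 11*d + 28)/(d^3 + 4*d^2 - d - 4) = (d^2 - 11*d + 28)/(d^3 + 4*d^2 - d - 4)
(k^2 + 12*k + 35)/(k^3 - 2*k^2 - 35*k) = (k + 7)/(k*(k - 7))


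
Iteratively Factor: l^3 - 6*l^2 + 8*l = (l - 2)*(l^2 - 4*l) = l*(l - 2)*(l - 4)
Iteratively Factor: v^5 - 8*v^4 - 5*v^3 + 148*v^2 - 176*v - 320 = (v - 5)*(v^4 - 3*v^3 - 20*v^2 + 48*v + 64) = (v - 5)*(v - 4)*(v^3 + v^2 - 16*v - 16) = (v - 5)*(v - 4)*(v + 1)*(v^2 - 16) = (v - 5)*(v - 4)*(v + 1)*(v + 4)*(v - 4)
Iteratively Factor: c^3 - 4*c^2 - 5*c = (c - 5)*(c^2 + c) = c*(c - 5)*(c + 1)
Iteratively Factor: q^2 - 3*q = (q)*(q - 3)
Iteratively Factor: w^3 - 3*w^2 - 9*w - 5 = (w + 1)*(w^2 - 4*w - 5) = (w - 5)*(w + 1)*(w + 1)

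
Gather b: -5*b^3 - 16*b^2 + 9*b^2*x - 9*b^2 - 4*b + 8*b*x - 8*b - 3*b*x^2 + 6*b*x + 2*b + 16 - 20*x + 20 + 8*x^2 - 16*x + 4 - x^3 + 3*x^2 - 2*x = -5*b^3 + b^2*(9*x - 25) + b*(-3*x^2 + 14*x - 10) - x^3 + 11*x^2 - 38*x + 40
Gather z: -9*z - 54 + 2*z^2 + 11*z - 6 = 2*z^2 + 2*z - 60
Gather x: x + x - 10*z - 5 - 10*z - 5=2*x - 20*z - 10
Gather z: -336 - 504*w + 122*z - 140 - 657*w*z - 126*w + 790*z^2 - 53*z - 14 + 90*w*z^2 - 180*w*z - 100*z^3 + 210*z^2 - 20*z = -630*w - 100*z^3 + z^2*(90*w + 1000) + z*(49 - 837*w) - 490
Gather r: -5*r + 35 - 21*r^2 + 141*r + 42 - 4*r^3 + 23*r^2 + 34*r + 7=-4*r^3 + 2*r^2 + 170*r + 84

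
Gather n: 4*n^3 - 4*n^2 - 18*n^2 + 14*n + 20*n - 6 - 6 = 4*n^3 - 22*n^2 + 34*n - 12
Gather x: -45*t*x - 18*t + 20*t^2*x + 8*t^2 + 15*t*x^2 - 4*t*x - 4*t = 8*t^2 + 15*t*x^2 - 22*t + x*(20*t^2 - 49*t)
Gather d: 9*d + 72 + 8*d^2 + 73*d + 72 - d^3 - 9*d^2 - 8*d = -d^3 - d^2 + 74*d + 144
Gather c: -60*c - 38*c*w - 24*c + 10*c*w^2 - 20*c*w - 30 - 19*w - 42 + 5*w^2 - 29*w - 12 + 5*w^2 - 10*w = c*(10*w^2 - 58*w - 84) + 10*w^2 - 58*w - 84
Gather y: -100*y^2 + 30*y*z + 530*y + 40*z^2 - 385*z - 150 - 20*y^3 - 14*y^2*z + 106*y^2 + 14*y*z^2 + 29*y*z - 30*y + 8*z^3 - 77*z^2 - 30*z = -20*y^3 + y^2*(6 - 14*z) + y*(14*z^2 + 59*z + 500) + 8*z^3 - 37*z^2 - 415*z - 150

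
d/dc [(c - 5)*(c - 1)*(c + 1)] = 3*c^2 - 10*c - 1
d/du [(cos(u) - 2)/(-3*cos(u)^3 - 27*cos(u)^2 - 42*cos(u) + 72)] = (69*cos(u) - 3*cos(2*u) - cos(3*u) + 5)*sin(u)/(6*(cos(u)^3 + 9*cos(u)^2 + 14*cos(u) - 24)^2)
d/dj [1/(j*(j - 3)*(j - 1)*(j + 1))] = (-4*j^3 + 9*j^2 + 2*j - 3)/(j^2*(j^6 - 6*j^5 + 7*j^4 + 12*j^3 - 17*j^2 - 6*j + 9))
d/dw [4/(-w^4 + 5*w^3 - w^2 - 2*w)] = 4*(4*w^3 - 15*w^2 + 2*w + 2)/(w^2*(w^3 - 5*w^2 + w + 2)^2)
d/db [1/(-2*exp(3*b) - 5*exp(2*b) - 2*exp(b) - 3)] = (6*exp(2*b) + 10*exp(b) + 2)*exp(b)/(2*exp(3*b) + 5*exp(2*b) + 2*exp(b) + 3)^2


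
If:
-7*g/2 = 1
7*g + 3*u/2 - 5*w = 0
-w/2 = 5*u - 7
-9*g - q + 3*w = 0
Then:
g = -2/7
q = 1896/721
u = 144/103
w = 2/103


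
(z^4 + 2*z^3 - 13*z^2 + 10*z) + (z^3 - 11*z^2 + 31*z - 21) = z^4 + 3*z^3 - 24*z^2 + 41*z - 21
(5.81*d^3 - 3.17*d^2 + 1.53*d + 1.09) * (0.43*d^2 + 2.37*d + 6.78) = 2.4983*d^5 + 12.4066*d^4 + 32.5368*d^3 - 17.3978*d^2 + 12.9567*d + 7.3902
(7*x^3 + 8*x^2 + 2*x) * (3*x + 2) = 21*x^4 + 38*x^3 + 22*x^2 + 4*x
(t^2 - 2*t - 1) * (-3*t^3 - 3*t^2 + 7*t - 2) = -3*t^5 + 3*t^4 + 16*t^3 - 13*t^2 - 3*t + 2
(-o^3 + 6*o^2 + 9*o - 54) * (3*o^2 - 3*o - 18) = -3*o^5 + 21*o^4 + 27*o^3 - 297*o^2 + 972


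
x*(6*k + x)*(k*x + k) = 6*k^2*x^2 + 6*k^2*x + k*x^3 + k*x^2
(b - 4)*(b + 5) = b^2 + b - 20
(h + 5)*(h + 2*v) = h^2 + 2*h*v + 5*h + 10*v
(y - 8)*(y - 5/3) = y^2 - 29*y/3 + 40/3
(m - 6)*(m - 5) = m^2 - 11*m + 30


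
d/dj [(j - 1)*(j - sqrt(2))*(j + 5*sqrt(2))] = 3*j^2 - 2*j + 8*sqrt(2)*j - 10 - 4*sqrt(2)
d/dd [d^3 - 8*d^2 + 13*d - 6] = 3*d^2 - 16*d + 13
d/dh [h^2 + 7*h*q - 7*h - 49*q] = 2*h + 7*q - 7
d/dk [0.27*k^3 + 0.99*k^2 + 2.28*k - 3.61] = 0.81*k^2 + 1.98*k + 2.28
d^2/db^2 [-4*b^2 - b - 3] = -8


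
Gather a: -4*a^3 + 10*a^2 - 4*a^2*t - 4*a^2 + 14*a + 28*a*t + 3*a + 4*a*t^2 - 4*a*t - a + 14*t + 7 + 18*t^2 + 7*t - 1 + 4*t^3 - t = -4*a^3 + a^2*(6 - 4*t) + a*(4*t^2 + 24*t + 16) + 4*t^3 + 18*t^2 + 20*t + 6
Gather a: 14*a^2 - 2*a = 14*a^2 - 2*a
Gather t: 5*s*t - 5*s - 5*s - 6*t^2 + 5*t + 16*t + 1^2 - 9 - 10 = -10*s - 6*t^2 + t*(5*s + 21) - 18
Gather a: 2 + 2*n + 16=2*n + 18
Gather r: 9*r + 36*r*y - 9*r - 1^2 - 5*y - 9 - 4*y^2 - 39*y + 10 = 36*r*y - 4*y^2 - 44*y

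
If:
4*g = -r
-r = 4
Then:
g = 1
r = -4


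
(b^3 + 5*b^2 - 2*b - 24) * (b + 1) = b^4 + 6*b^3 + 3*b^2 - 26*b - 24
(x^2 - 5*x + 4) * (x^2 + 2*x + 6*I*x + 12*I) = x^4 - 3*x^3 + 6*I*x^3 - 6*x^2 - 18*I*x^2 + 8*x - 36*I*x + 48*I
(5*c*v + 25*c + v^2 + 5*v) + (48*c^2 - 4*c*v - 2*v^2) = 48*c^2 + c*v + 25*c - v^2 + 5*v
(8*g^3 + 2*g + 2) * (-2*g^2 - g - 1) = -16*g^5 - 8*g^4 - 12*g^3 - 6*g^2 - 4*g - 2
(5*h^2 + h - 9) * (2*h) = 10*h^3 + 2*h^2 - 18*h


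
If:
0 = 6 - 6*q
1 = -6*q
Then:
No Solution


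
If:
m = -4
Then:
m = -4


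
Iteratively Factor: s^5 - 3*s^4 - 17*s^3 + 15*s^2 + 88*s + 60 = (s + 2)*(s^4 - 5*s^3 - 7*s^2 + 29*s + 30) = (s + 2)^2*(s^3 - 7*s^2 + 7*s + 15) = (s - 3)*(s + 2)^2*(s^2 - 4*s - 5) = (s - 5)*(s - 3)*(s + 2)^2*(s + 1)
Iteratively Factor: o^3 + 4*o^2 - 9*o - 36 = (o + 4)*(o^2 - 9) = (o - 3)*(o + 4)*(o + 3)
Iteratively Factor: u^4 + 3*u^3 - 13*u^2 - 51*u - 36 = (u + 3)*(u^3 - 13*u - 12) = (u + 1)*(u + 3)*(u^2 - u - 12) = (u - 4)*(u + 1)*(u + 3)*(u + 3)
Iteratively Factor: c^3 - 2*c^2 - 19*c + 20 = (c + 4)*(c^2 - 6*c + 5) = (c - 1)*(c + 4)*(c - 5)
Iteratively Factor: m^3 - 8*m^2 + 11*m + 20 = (m - 4)*(m^2 - 4*m - 5) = (m - 4)*(m + 1)*(m - 5)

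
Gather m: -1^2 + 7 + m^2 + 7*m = m^2 + 7*m + 6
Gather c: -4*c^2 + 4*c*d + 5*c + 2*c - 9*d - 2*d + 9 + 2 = -4*c^2 + c*(4*d + 7) - 11*d + 11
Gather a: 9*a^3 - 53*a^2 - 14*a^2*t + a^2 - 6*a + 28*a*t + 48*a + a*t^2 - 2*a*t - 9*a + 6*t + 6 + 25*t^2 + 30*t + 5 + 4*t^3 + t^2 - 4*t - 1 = 9*a^3 + a^2*(-14*t - 52) + a*(t^2 + 26*t + 33) + 4*t^3 + 26*t^2 + 32*t + 10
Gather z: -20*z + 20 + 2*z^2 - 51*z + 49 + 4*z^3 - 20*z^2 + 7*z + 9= 4*z^3 - 18*z^2 - 64*z + 78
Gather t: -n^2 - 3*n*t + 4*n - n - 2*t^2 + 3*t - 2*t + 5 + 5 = -n^2 + 3*n - 2*t^2 + t*(1 - 3*n) + 10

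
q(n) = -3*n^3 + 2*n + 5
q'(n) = 2 - 9*n^2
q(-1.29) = 8.86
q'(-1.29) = -12.98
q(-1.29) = 8.86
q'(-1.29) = -12.98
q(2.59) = -41.94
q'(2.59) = -58.37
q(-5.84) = 590.85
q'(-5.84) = -304.95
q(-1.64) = 14.95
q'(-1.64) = -22.21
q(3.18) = -85.11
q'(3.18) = -89.01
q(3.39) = -105.09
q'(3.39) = -101.43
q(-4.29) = 233.28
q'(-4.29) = -163.64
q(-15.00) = 10100.00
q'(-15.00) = -2023.00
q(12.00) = -5155.00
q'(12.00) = -1294.00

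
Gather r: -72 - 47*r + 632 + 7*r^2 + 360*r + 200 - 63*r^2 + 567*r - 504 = -56*r^2 + 880*r + 256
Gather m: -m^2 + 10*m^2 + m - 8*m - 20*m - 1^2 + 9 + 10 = 9*m^2 - 27*m + 18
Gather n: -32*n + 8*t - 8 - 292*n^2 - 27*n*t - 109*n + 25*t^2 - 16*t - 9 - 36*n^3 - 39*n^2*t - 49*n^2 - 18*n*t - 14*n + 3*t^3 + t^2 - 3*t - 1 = -36*n^3 + n^2*(-39*t - 341) + n*(-45*t - 155) + 3*t^3 + 26*t^2 - 11*t - 18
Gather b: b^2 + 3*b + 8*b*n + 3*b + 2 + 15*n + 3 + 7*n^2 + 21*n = b^2 + b*(8*n + 6) + 7*n^2 + 36*n + 5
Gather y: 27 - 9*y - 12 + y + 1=16 - 8*y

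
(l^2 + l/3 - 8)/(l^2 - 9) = (l - 8/3)/(l - 3)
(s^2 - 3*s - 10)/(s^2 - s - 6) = (s - 5)/(s - 3)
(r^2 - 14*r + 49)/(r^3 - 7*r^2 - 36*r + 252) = (r - 7)/(r^2 - 36)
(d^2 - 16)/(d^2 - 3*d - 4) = (d + 4)/(d + 1)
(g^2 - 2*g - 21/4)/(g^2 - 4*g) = (g^2 - 2*g - 21/4)/(g*(g - 4))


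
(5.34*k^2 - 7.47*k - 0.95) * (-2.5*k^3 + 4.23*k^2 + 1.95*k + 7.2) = -13.35*k^5 + 41.2632*k^4 - 18.8101*k^3 + 19.863*k^2 - 55.6365*k - 6.84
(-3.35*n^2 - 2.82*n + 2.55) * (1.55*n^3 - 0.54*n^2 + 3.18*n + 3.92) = -5.1925*n^5 - 2.562*n^4 - 5.1777*n^3 - 23.4766*n^2 - 2.9454*n + 9.996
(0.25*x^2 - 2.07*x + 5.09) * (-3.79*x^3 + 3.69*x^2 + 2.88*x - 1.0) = -0.9475*x^5 + 8.7678*x^4 - 26.2094*x^3 + 12.5705*x^2 + 16.7292*x - 5.09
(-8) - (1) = -9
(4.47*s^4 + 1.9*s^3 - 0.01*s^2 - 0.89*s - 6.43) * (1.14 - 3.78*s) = -16.8966*s^5 - 2.0862*s^4 + 2.2038*s^3 + 3.3528*s^2 + 23.2908*s - 7.3302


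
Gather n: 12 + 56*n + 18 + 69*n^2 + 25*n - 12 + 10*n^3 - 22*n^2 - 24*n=10*n^3 + 47*n^2 + 57*n + 18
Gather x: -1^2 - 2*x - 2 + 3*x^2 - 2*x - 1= 3*x^2 - 4*x - 4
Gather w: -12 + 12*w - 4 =12*w - 16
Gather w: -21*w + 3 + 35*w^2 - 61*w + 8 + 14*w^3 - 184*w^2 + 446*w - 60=14*w^3 - 149*w^2 + 364*w - 49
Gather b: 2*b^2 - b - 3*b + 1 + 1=2*b^2 - 4*b + 2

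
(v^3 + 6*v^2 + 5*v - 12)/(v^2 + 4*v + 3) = (v^2 + 3*v - 4)/(v + 1)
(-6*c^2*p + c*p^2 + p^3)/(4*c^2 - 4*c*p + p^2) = p*(3*c + p)/(-2*c + p)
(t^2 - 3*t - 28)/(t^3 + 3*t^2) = (t^2 - 3*t - 28)/(t^2*(t + 3))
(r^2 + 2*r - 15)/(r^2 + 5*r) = (r - 3)/r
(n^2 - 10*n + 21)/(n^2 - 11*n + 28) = (n - 3)/(n - 4)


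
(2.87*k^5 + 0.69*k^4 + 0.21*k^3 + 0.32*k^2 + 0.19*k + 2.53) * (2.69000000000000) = 7.7203*k^5 + 1.8561*k^4 + 0.5649*k^3 + 0.8608*k^2 + 0.5111*k + 6.8057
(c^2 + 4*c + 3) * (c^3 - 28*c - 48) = c^5 + 4*c^4 - 25*c^3 - 160*c^2 - 276*c - 144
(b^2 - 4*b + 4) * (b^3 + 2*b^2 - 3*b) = b^5 - 2*b^4 - 7*b^3 + 20*b^2 - 12*b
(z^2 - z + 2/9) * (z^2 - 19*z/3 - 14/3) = z^4 - 22*z^3/3 + 17*z^2/9 + 88*z/27 - 28/27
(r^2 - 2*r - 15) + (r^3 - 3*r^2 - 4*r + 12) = r^3 - 2*r^2 - 6*r - 3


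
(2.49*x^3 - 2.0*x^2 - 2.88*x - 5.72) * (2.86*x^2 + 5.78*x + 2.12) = 7.1214*x^5 + 8.6722*x^4 - 14.518*x^3 - 37.2456*x^2 - 39.1672*x - 12.1264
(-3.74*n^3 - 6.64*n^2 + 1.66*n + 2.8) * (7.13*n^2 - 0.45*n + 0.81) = -26.6662*n^5 - 45.6602*n^4 + 11.7944*n^3 + 13.8386*n^2 + 0.0846*n + 2.268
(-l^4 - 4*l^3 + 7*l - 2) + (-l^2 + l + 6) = -l^4 - 4*l^3 - l^2 + 8*l + 4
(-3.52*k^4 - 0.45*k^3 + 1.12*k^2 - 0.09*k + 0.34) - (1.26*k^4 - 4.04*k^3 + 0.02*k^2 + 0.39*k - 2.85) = -4.78*k^4 + 3.59*k^3 + 1.1*k^2 - 0.48*k + 3.19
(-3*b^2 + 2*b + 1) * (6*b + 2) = -18*b^3 + 6*b^2 + 10*b + 2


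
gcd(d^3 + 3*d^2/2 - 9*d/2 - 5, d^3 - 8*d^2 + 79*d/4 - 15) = 1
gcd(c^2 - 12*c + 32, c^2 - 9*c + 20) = c - 4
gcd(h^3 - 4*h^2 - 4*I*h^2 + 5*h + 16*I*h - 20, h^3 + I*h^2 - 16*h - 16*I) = h^2 + h*(-4 + I) - 4*I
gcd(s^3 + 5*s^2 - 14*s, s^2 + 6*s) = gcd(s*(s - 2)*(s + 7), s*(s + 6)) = s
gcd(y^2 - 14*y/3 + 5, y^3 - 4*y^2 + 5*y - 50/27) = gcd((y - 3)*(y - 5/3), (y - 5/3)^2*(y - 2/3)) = y - 5/3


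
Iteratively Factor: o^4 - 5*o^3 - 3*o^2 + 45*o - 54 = (o - 3)*(o^3 - 2*o^2 - 9*o + 18) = (o - 3)*(o - 2)*(o^2 - 9) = (o - 3)*(o - 2)*(o + 3)*(o - 3)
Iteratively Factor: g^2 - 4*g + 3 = (g - 3)*(g - 1)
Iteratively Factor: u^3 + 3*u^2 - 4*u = (u)*(u^2 + 3*u - 4) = u*(u + 4)*(u - 1)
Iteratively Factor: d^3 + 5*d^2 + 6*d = (d + 2)*(d^2 + 3*d) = d*(d + 2)*(d + 3)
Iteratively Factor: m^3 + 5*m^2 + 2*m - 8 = (m - 1)*(m^2 + 6*m + 8) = (m - 1)*(m + 2)*(m + 4)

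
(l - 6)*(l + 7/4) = l^2 - 17*l/4 - 21/2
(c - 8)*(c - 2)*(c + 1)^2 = c^4 - 8*c^3 - 3*c^2 + 22*c + 16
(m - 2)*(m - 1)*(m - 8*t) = m^3 - 8*m^2*t - 3*m^2 + 24*m*t + 2*m - 16*t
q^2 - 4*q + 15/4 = (q - 5/2)*(q - 3/2)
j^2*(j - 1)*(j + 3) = j^4 + 2*j^3 - 3*j^2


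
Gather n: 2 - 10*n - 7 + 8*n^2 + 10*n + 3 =8*n^2 - 2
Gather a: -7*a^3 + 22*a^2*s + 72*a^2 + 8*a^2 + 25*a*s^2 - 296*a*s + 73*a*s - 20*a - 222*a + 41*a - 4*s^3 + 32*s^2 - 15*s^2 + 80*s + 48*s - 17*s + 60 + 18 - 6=-7*a^3 + a^2*(22*s + 80) + a*(25*s^2 - 223*s - 201) - 4*s^3 + 17*s^2 + 111*s + 72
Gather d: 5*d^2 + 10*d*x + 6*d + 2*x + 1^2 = 5*d^2 + d*(10*x + 6) + 2*x + 1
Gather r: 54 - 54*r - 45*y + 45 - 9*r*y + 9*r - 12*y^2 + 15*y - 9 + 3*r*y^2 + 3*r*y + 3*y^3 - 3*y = r*(3*y^2 - 6*y - 45) + 3*y^3 - 12*y^2 - 33*y + 90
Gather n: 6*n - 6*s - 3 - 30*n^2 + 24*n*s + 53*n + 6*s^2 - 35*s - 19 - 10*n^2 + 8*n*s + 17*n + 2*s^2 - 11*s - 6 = -40*n^2 + n*(32*s + 76) + 8*s^2 - 52*s - 28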